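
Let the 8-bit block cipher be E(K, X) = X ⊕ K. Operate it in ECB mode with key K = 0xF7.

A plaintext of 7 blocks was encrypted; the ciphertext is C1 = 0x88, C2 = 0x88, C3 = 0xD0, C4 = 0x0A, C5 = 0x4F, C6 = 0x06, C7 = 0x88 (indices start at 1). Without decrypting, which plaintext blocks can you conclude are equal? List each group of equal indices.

P1 = P2 = P7

ECB encrypts each block independently with the same key, so equal ciphertext blocks imply equal plaintext blocks.
C1 = C2 = C7 = 0x88, so P1 = P2 = P7.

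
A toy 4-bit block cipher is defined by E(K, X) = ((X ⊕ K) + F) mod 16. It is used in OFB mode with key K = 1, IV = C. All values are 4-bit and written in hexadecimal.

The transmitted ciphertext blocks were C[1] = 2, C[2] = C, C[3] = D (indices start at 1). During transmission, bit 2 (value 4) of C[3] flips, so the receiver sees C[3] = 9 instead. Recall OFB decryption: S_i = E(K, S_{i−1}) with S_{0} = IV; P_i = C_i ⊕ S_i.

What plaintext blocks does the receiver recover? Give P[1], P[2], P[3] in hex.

Only C[3] changed, to 9. In OFB, a change in C_i flips the same bit in P_i only; the keystream is unaffected. Decrypting the received ciphertext:
P[1]: S = E(K, C) = C; 2 ⊕ C = E.
P[2]: S = E(K, C) = C; C ⊕ C = 0.
P[3]: S = E(K, C) = C; 9 ⊕ C = 5.
Blocks that differ from the original plaintext: P[3].

P[1] = E, P[2] = 0, P[3] = 5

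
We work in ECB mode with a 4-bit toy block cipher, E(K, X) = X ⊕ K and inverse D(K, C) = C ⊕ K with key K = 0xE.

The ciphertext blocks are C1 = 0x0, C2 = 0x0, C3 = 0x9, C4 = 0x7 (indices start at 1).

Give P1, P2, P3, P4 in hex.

P1 = 0xE, P2 = 0xE, P3 = 0x7, P4 = 0x9

ECB decryption: P_i = D(K, C_i).
P1: D(K, 0x0) = 0xE.
P2: D(K, 0x0) = 0xE.
P3: D(K, 0x9) = 0x7.
P4: D(K, 0x7) = 0x9.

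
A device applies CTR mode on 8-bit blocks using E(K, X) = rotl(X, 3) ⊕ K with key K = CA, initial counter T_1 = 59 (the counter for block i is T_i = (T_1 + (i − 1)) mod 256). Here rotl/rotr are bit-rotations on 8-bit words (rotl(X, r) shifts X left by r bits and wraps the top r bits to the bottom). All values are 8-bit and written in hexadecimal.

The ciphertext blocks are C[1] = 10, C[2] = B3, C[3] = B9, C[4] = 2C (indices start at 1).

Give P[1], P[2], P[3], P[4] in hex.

P[1] = 10, P[2] = AB, P[3] = A9, P[4] = 04

CTR decryption: S_i = E(K, T_i) where T_i is the counter for block i; P_i = C_i ⊕ S_i.
P[1]: T = 59, S = E(K, T) = 00; 10 ⊕ 00 = 10.
P[2]: T = 5A, S = E(K, T) = 18; B3 ⊕ 18 = AB.
P[3]: T = 5B, S = E(K, T) = 10; B9 ⊕ 10 = A9.
P[4]: T = 5C, S = E(K, T) = 28; 2C ⊕ 28 = 04.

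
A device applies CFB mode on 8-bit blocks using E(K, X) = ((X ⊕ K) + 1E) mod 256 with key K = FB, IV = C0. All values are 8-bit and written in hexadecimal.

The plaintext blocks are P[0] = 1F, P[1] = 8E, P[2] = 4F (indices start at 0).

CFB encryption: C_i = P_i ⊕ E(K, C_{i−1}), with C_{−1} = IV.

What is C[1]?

C[0]: E(K, C0) = 59; 1F ⊕ 59 = 46.
C[1]: E(K, 46) = DB; 8E ⊕ DB = 55.

C[1] = 55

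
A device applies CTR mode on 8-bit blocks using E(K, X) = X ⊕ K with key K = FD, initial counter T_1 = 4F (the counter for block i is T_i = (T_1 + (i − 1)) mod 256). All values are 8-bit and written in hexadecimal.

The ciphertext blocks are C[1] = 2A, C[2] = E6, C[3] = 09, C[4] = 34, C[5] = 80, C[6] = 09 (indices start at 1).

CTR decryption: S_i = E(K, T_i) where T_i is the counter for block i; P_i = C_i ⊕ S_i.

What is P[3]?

P[3]: T = 51, S = E(K, T) = AC; 09 ⊕ AC = A5.

P[3] = A5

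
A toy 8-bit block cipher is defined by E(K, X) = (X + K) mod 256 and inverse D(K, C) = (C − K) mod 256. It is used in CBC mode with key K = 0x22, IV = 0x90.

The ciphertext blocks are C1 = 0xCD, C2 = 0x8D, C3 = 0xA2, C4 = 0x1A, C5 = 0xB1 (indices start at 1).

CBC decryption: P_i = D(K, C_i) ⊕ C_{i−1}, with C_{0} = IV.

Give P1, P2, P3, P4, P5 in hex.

P1: D(K, 0xCD) = 0xAB; 0xAB ⊕ 0x90 = 0x3B.
P2: D(K, 0x8D) = 0x6B; 0x6B ⊕ 0xCD = 0xA6.
P3: D(K, 0xA2) = 0x80; 0x80 ⊕ 0x8D = 0x0D.
P4: D(K, 0x1A) = 0xF8; 0xF8 ⊕ 0xA2 = 0x5A.
P5: D(K, 0xB1) = 0x8F; 0x8F ⊕ 0x1A = 0x95.

P1 = 0x3B, P2 = 0xA6, P3 = 0x0D, P4 = 0x5A, P5 = 0x95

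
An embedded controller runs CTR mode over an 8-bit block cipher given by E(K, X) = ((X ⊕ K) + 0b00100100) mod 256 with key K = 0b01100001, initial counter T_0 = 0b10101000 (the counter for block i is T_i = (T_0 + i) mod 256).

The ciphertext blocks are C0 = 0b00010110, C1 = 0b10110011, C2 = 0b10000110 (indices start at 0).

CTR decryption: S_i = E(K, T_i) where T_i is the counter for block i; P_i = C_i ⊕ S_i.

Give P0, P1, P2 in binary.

P0 = 0b11111011, P1 = 0b01011111, P2 = 0b01101001

P0: T = 0b10101000, S = E(K, T) = 0b11101101; 0b00010110 ⊕ 0b11101101 = 0b11111011.
P1: T = 0b10101001, S = E(K, T) = 0b11101100; 0b10110011 ⊕ 0b11101100 = 0b01011111.
P2: T = 0b10101010, S = E(K, T) = 0b11101111; 0b10000110 ⊕ 0b11101111 = 0b01101001.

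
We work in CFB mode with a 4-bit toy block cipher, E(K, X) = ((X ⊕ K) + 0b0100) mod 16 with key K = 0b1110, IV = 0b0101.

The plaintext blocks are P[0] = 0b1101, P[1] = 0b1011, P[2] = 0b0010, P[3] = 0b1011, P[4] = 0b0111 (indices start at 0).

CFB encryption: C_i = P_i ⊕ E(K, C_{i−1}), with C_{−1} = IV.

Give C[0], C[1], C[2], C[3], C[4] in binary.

C[0]: E(K, 0b0101) = 0b1111; 0b1101 ⊕ 0b1111 = 0b0010.
C[1]: E(K, 0b0010) = 0b0000; 0b1011 ⊕ 0b0000 = 0b1011.
C[2]: E(K, 0b1011) = 0b1001; 0b0010 ⊕ 0b1001 = 0b1011.
C[3]: E(K, 0b1011) = 0b1001; 0b1011 ⊕ 0b1001 = 0b0010.
C[4]: E(K, 0b0010) = 0b0000; 0b0111 ⊕ 0b0000 = 0b0111.

C[0] = 0b0010, C[1] = 0b1011, C[2] = 0b1011, C[3] = 0b0010, C[4] = 0b0111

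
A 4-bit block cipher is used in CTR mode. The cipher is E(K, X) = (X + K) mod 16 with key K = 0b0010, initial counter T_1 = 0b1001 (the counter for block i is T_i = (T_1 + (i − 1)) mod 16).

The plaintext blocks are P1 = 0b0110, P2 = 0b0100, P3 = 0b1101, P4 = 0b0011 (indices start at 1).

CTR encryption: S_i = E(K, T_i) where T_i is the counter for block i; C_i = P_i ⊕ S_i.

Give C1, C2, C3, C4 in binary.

C1: T = 0b1001, S = E(K, T) = 0b1011; 0b0110 ⊕ 0b1011 = 0b1101.
C2: T = 0b1010, S = E(K, T) = 0b1100; 0b0100 ⊕ 0b1100 = 0b1000.
C3: T = 0b1011, S = E(K, T) = 0b1101; 0b1101 ⊕ 0b1101 = 0b0000.
C4: T = 0b1100, S = E(K, T) = 0b1110; 0b0011 ⊕ 0b1110 = 0b1101.

C1 = 0b1101, C2 = 0b1000, C3 = 0b0000, C4 = 0b1101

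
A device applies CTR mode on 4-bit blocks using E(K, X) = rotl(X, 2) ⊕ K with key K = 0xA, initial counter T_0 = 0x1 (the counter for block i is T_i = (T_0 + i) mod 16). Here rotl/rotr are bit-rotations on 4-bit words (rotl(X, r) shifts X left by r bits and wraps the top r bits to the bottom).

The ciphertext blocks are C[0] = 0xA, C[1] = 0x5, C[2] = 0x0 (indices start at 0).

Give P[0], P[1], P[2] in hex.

CTR decryption: S_i = E(K, T_i) where T_i is the counter for block i; P_i = C_i ⊕ S_i.
P[0]: T = 0x1, S = E(K, T) = 0xE; 0xA ⊕ 0xE = 0x4.
P[1]: T = 0x2, S = E(K, T) = 0x2; 0x5 ⊕ 0x2 = 0x7.
P[2]: T = 0x3, S = E(K, T) = 0x6; 0x0 ⊕ 0x6 = 0x6.

P[0] = 0x4, P[1] = 0x7, P[2] = 0x6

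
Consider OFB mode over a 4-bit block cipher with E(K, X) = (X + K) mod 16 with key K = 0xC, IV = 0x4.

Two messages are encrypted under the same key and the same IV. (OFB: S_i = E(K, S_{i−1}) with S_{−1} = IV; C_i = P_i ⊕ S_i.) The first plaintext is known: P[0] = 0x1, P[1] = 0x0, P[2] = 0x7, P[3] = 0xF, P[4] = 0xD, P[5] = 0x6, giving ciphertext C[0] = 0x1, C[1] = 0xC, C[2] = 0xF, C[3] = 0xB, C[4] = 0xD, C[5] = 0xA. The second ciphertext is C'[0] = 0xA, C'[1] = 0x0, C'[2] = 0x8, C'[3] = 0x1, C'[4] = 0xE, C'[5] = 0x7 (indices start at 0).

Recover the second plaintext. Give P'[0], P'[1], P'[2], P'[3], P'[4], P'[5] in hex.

P'[0] = 0xA, P'[1] = 0xC, P'[2] = 0x0, P'[3] = 0x5, P'[4] = 0xE, P'[5] = 0xB

In OFB with a reused IV, both messages share the same keystream S_i, so C_i ⊕ C'_i = P_i ⊕ P'_i and thus P'_i = P_i ⊕ C_i ⊕ C'_i.
P'[0]: 0x1 ⊕ 0x1 ⊕ 0xA = 0xA.
P'[1]: 0x0 ⊕ 0xC ⊕ 0x0 = 0xC.
P'[2]: 0x7 ⊕ 0xF ⊕ 0x8 = 0x0.
P'[3]: 0xF ⊕ 0xB ⊕ 0x1 = 0x5.
P'[4]: 0xD ⊕ 0xD ⊕ 0xE = 0xE.
P'[5]: 0x6 ⊕ 0xA ⊕ 0x7 = 0xB.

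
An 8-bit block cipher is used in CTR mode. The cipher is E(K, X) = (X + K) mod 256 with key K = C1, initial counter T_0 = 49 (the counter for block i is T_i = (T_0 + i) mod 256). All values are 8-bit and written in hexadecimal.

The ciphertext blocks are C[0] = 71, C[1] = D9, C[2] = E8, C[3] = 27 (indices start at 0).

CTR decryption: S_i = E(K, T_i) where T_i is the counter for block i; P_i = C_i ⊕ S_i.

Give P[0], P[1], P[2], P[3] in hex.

P[0]: T = 49, S = E(K, T) = 0A; 71 ⊕ 0A = 7B.
P[1]: T = 4A, S = E(K, T) = 0B; D9 ⊕ 0B = D2.
P[2]: T = 4B, S = E(K, T) = 0C; E8 ⊕ 0C = E4.
P[3]: T = 4C, S = E(K, T) = 0D; 27 ⊕ 0D = 2A.

P[0] = 7B, P[1] = D2, P[2] = E4, P[3] = 2A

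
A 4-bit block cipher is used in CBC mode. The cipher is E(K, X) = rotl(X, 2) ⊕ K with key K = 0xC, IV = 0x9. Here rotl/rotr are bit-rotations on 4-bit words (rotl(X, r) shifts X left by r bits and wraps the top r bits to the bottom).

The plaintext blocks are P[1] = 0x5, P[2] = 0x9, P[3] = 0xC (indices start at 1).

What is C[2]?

CBC encryption: C_i = E(K, P_i ⊕ C_{i−1}), with C_{0} = IV.
C[1]: P[1] ⊕ 0x9 = 0xC; E(K, 0xC) = 0xF.
C[2]: P[2] ⊕ 0xF = 0x6; E(K, 0x6) = 0x5.

C[2] = 0x5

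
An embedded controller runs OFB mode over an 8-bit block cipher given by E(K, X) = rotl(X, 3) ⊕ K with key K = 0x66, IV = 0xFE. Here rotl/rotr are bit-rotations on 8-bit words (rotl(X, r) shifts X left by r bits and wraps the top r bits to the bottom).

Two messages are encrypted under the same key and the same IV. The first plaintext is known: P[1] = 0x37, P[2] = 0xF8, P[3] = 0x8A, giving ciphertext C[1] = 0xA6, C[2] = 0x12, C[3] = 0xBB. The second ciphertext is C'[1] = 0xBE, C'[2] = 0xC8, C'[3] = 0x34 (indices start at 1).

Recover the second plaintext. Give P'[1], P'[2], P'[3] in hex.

P'[1] = 0x2F, P'[2] = 0x22, P'[3] = 0x05

In OFB with a reused IV, both messages share the same keystream S_i, so C_i ⊕ C'_i = P_i ⊕ P'_i and thus P'_i = P_i ⊕ C_i ⊕ C'_i.
P'[1]: 0x37 ⊕ 0xA6 ⊕ 0xBE = 0x2F.
P'[2]: 0xF8 ⊕ 0x12 ⊕ 0xC8 = 0x22.
P'[3]: 0x8A ⊕ 0xBB ⊕ 0x34 = 0x05.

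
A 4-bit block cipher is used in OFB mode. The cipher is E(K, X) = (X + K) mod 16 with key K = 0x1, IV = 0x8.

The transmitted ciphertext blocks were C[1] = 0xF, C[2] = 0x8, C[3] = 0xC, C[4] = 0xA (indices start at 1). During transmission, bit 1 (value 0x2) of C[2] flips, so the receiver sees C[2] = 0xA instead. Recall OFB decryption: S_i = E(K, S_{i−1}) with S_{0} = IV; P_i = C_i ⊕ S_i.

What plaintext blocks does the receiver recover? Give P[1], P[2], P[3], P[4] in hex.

P[1] = 0x6, P[2] = 0x0, P[3] = 0x7, P[4] = 0x6

Only C[2] changed, to 0xA. In OFB, a change in C_i flips the same bit in P_i only; the keystream is unaffected. Decrypting the received ciphertext:
P[1]: S = E(K, 0x8) = 0x9; 0xF ⊕ 0x9 = 0x6.
P[2]: S = E(K, 0x9) = 0xA; 0xA ⊕ 0xA = 0x0.
P[3]: S = E(K, 0xA) = 0xB; 0xC ⊕ 0xB = 0x7.
P[4]: S = E(K, 0xB) = 0xC; 0xA ⊕ 0xC = 0x6.
Blocks that differ from the original plaintext: P[2].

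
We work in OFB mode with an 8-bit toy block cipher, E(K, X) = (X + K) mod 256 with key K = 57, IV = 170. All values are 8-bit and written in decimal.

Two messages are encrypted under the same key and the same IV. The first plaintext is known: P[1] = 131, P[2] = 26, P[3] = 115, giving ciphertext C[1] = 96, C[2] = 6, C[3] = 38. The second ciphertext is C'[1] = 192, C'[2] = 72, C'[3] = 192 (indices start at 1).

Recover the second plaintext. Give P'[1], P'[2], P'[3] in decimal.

In OFB with a reused IV, both messages share the same keystream S_i, so C_i ⊕ C'_i = P_i ⊕ P'_i and thus P'_i = P_i ⊕ C_i ⊕ C'_i.
P'[1]: 131 ⊕ 96 ⊕ 192 = 35.
P'[2]: 26 ⊕ 6 ⊕ 72 = 84.
P'[3]: 115 ⊕ 38 ⊕ 192 = 149.

P'[1] = 35, P'[2] = 84, P'[3] = 149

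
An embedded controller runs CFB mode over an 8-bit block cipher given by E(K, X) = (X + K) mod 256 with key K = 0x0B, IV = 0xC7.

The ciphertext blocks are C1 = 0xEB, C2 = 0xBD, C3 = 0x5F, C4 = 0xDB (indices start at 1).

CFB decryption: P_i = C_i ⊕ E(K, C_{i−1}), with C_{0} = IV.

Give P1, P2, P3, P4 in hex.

P1 = 0x39, P2 = 0x4B, P3 = 0x97, P4 = 0xB1

P1: E(K, 0xC7) = 0xD2; 0xEB ⊕ 0xD2 = 0x39.
P2: E(K, 0xEB) = 0xF6; 0xBD ⊕ 0xF6 = 0x4B.
P3: E(K, 0xBD) = 0xC8; 0x5F ⊕ 0xC8 = 0x97.
P4: E(K, 0x5F) = 0x6A; 0xDB ⊕ 0x6A = 0xB1.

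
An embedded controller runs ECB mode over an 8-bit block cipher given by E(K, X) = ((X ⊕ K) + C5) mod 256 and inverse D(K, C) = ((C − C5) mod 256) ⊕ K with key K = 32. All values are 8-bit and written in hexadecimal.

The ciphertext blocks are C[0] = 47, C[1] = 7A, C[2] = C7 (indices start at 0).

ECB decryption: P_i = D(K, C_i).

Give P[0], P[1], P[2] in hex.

P[0]: D(K, 47) = B0.
P[1]: D(K, 7A) = 87.
P[2]: D(K, C7) = 30.

P[0] = B0, P[1] = 87, P[2] = 30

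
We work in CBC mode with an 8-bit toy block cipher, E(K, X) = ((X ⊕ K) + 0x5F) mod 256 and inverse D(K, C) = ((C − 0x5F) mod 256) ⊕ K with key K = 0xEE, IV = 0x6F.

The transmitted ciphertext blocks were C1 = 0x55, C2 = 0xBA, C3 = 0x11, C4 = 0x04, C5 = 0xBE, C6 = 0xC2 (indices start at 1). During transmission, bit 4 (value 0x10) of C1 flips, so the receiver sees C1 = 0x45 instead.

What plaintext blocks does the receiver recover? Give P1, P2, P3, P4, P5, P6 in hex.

P1 = 0x67, P2 = 0xF0, P3 = 0xE6, P4 = 0x5A, P5 = 0xB5, P6 = 0x33

CBC decryption: P_i = D(K, C_i) ⊕ C_{i−1}, with C_{0} = IV.
Only C1 changed, to 0x45. In CBC, a change in C_i garbles P_i and flips the same bit in P_{i+1}. Decrypting the received ciphertext:
P1: D(K, 0x45) = 0x08; 0x08 ⊕ 0x6F = 0x67.
P2: D(K, 0xBA) = 0xB5; 0xB5 ⊕ 0x45 = 0xF0.
P3: D(K, 0x11) = 0x5C; 0x5C ⊕ 0xBA = 0xE6.
P4: D(K, 0x04) = 0x4B; 0x4B ⊕ 0x11 = 0x5A.
P5: D(K, 0xBE) = 0xB1; 0xB1 ⊕ 0x04 = 0xB5.
P6: D(K, 0xC2) = 0x8D; 0x8D ⊕ 0xBE = 0x33.
Blocks that differ from the original plaintext: P1, P2.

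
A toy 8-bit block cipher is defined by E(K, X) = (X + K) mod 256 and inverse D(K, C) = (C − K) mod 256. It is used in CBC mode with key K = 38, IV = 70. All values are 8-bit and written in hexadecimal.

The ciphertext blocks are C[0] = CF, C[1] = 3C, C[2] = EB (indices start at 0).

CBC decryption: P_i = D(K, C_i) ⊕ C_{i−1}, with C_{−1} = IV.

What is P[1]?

P[1] = CB

P[1]: D(K, 3C) = 04; 04 ⊕ CF = CB.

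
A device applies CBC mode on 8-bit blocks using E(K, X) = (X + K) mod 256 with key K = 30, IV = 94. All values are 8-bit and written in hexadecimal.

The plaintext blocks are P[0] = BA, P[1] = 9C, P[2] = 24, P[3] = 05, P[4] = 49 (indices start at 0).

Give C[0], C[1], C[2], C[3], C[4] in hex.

C[0] = 5E, C[1] = F2, C[2] = 06, C[3] = 33, C[4] = AA

CBC encryption: C_i = E(K, P_i ⊕ C_{i−1}), with C_{−1} = IV.
C[0]: P[0] ⊕ 94 = 2E; E(K, 2E) = 5E.
C[1]: P[1] ⊕ 5E = C2; E(K, C2) = F2.
C[2]: P[2] ⊕ F2 = D6; E(K, D6) = 06.
C[3]: P[3] ⊕ 06 = 03; E(K, 03) = 33.
C[4]: P[4] ⊕ 33 = 7A; E(K, 7A) = AA.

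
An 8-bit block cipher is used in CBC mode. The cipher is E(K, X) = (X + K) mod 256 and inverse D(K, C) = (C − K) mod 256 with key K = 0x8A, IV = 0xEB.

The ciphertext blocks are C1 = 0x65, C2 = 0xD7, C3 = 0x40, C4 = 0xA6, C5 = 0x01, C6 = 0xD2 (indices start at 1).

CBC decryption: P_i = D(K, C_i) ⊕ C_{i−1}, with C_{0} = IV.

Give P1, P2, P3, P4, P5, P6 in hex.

P1 = 0x30, P2 = 0x28, P3 = 0x61, P4 = 0x5C, P5 = 0xD1, P6 = 0x49

P1: D(K, 0x65) = 0xDB; 0xDB ⊕ 0xEB = 0x30.
P2: D(K, 0xD7) = 0x4D; 0x4D ⊕ 0x65 = 0x28.
P3: D(K, 0x40) = 0xB6; 0xB6 ⊕ 0xD7 = 0x61.
P4: D(K, 0xA6) = 0x1C; 0x1C ⊕ 0x40 = 0x5C.
P5: D(K, 0x01) = 0x77; 0x77 ⊕ 0xA6 = 0xD1.
P6: D(K, 0xD2) = 0x48; 0x48 ⊕ 0x01 = 0x49.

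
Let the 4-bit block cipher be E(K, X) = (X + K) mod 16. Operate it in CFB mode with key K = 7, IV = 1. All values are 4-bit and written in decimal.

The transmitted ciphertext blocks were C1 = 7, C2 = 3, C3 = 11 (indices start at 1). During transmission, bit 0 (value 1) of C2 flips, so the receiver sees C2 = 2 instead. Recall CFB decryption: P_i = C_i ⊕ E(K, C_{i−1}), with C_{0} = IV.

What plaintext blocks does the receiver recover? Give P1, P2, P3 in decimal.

P1 = 15, P2 = 12, P3 = 2

Only C2 changed, to 2. In CFB, a change in C_i flips the same bit in P_i and garbles P_{i+1}. Decrypting the received ciphertext:
P1: E(K, 1) = 8; 7 ⊕ 8 = 15.
P2: E(K, 7) = 14; 2 ⊕ 14 = 12.
P3: E(K, 2) = 9; 11 ⊕ 9 = 2.
Blocks that differ from the original plaintext: P2, P3.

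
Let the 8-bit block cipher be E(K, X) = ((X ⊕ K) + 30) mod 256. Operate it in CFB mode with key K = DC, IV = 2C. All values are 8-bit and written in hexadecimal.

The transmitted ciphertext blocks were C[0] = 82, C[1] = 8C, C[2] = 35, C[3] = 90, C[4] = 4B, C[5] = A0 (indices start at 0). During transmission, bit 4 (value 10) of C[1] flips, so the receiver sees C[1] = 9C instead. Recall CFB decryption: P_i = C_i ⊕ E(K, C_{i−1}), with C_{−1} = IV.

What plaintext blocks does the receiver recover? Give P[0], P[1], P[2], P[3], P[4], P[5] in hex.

Only C[1] changed, to 9C. In CFB, a change in C_i flips the same bit in P_i and garbles P_{i+1}. Decrypting the received ciphertext:
P[0]: E(K, 2C) = 20; 82 ⊕ 20 = A2.
P[1]: E(K, 82) = 8E; 9C ⊕ 8E = 12.
P[2]: E(K, 9C) = 70; 35 ⊕ 70 = 45.
P[3]: E(K, 35) = 19; 90 ⊕ 19 = 89.
P[4]: E(K, 90) = 7C; 4B ⊕ 7C = 37.
P[5]: E(K, 4B) = C7; A0 ⊕ C7 = 67.
Blocks that differ from the original plaintext: P[1], P[2].

P[0] = A2, P[1] = 12, P[2] = 45, P[3] = 89, P[4] = 37, P[5] = 67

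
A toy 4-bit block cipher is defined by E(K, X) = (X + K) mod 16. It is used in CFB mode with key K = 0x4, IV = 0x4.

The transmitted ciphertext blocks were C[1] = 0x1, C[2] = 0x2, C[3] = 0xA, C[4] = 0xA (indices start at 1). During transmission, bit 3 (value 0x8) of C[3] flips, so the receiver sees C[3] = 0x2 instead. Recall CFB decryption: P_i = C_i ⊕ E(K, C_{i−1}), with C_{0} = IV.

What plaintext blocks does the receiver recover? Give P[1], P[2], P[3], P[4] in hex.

P[1] = 0x9, P[2] = 0x7, P[3] = 0x4, P[4] = 0xC

Only C[3] changed, to 0x2. In CFB, a change in C_i flips the same bit in P_i and garbles P_{i+1}. Decrypting the received ciphertext:
P[1]: E(K, 0x4) = 0x8; 0x1 ⊕ 0x8 = 0x9.
P[2]: E(K, 0x1) = 0x5; 0x2 ⊕ 0x5 = 0x7.
P[3]: E(K, 0x2) = 0x6; 0x2 ⊕ 0x6 = 0x4.
P[4]: E(K, 0x2) = 0x6; 0xA ⊕ 0x6 = 0xC.
Blocks that differ from the original plaintext: P[3], P[4].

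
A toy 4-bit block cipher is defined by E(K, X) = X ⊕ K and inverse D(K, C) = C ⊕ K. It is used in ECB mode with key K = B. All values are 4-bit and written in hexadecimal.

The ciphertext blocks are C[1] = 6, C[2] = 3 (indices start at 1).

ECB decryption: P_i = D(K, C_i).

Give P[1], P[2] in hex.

P[1] = D, P[2] = 8

P[1]: D(K, 6) = D.
P[2]: D(K, 3) = 8.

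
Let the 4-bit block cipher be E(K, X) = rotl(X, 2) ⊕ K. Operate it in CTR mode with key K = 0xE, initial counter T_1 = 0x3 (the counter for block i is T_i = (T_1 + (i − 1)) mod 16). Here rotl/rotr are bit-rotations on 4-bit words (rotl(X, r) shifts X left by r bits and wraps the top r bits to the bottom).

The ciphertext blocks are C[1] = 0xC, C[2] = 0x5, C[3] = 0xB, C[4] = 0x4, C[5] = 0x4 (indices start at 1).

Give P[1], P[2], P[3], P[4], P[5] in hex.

CTR decryption: S_i = E(K, T_i) where T_i is the counter for block i; P_i = C_i ⊕ S_i.
P[1]: T = 0x3, S = E(K, T) = 0x2; 0xC ⊕ 0x2 = 0xE.
P[2]: T = 0x4, S = E(K, T) = 0xF; 0x5 ⊕ 0xF = 0xA.
P[3]: T = 0x5, S = E(K, T) = 0xB; 0xB ⊕ 0xB = 0x0.
P[4]: T = 0x6, S = E(K, T) = 0x7; 0x4 ⊕ 0x7 = 0x3.
P[5]: T = 0x7, S = E(K, T) = 0x3; 0x4 ⊕ 0x3 = 0x7.

P[1] = 0xE, P[2] = 0xA, P[3] = 0x0, P[4] = 0x3, P[5] = 0x7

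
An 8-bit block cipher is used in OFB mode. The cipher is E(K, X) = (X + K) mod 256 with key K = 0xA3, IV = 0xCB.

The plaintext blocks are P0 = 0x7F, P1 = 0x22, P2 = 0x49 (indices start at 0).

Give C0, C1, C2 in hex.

C0 = 0x11, C1 = 0x33, C2 = 0xFD

OFB encryption: S_i = E(K, S_{i−1}) with S_{−1} = IV; C_i = P_i ⊕ S_i.
C0: S = E(K, 0xCB) = 0x6E; 0x7F ⊕ 0x6E = 0x11.
C1: S = E(K, 0x6E) = 0x11; 0x22 ⊕ 0x11 = 0x33.
C2: S = E(K, 0x11) = 0xB4; 0x49 ⊕ 0xB4 = 0xFD.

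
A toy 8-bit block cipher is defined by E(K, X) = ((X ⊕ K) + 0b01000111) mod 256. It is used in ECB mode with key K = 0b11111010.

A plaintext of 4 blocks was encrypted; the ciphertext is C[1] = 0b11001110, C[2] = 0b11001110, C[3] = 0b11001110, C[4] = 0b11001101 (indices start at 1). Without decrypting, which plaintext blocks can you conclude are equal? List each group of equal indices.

P[1] = P[2] = P[3]

ECB encrypts each block independently with the same key, so equal ciphertext blocks imply equal plaintext blocks.
C[1] = C[2] = C[3] = 0b11001110, so P[1] = P[2] = P[3].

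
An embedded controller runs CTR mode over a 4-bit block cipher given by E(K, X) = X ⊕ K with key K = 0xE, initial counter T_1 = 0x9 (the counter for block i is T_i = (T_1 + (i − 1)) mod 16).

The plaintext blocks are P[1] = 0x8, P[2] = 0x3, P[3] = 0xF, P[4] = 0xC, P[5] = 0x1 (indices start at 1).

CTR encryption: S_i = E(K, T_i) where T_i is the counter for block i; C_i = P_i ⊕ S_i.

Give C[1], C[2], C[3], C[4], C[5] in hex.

C[1] = 0xF, C[2] = 0x7, C[3] = 0xA, C[4] = 0xE, C[5] = 0x2

C[1]: T = 0x9, S = E(K, T) = 0x7; 0x8 ⊕ 0x7 = 0xF.
C[2]: T = 0xA, S = E(K, T) = 0x4; 0x3 ⊕ 0x4 = 0x7.
C[3]: T = 0xB, S = E(K, T) = 0x5; 0xF ⊕ 0x5 = 0xA.
C[4]: T = 0xC, S = E(K, T) = 0x2; 0xC ⊕ 0x2 = 0xE.
C[5]: T = 0xD, S = E(K, T) = 0x3; 0x1 ⊕ 0x3 = 0x2.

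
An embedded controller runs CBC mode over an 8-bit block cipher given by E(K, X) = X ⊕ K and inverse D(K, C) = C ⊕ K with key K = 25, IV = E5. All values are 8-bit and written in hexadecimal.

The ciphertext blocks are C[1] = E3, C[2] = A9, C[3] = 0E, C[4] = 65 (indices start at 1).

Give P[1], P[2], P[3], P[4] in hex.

CBC decryption: P_i = D(K, C_i) ⊕ C_{i−1}, with C_{0} = IV.
P[1]: D(K, E3) = C6; C6 ⊕ E5 = 23.
P[2]: D(K, A9) = 8C; 8C ⊕ E3 = 6F.
P[3]: D(K, 0E) = 2B; 2B ⊕ A9 = 82.
P[4]: D(K, 65) = 40; 40 ⊕ 0E = 4E.

P[1] = 23, P[2] = 6F, P[3] = 82, P[4] = 4E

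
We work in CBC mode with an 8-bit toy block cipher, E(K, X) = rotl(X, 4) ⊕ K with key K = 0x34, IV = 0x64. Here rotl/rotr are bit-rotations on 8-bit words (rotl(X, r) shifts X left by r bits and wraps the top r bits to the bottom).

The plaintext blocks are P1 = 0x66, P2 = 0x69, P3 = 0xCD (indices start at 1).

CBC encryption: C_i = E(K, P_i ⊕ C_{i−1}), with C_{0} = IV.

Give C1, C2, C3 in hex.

C1: P1 ⊕ 0x64 = 0x02; E(K, 0x02) = 0x14.
C2: P2 ⊕ 0x14 = 0x7D; E(K, 0x7D) = 0xE3.
C3: P3 ⊕ 0xE3 = 0x2E; E(K, 0x2E) = 0xD6.

C1 = 0x14, C2 = 0xE3, C3 = 0xD6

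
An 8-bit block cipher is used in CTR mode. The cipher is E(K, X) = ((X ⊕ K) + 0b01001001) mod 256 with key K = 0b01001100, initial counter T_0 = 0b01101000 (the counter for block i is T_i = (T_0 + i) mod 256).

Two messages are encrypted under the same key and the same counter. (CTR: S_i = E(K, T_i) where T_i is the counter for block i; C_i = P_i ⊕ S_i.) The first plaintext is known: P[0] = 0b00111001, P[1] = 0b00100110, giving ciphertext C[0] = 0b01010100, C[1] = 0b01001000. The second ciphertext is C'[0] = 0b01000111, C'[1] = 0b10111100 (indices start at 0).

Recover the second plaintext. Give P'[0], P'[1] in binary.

In CTR with a reused counter, both messages share the same keystream S_i, so C_i ⊕ C'_i = P_i ⊕ P'_i and thus P'_i = P_i ⊕ C_i ⊕ C'_i.
P'[0]: 0b00111001 ⊕ 0b01010100 ⊕ 0b01000111 = 0b00101010.
P'[1]: 0b00100110 ⊕ 0b01001000 ⊕ 0b10111100 = 0b11010010.

P'[0] = 0b00101010, P'[1] = 0b11010010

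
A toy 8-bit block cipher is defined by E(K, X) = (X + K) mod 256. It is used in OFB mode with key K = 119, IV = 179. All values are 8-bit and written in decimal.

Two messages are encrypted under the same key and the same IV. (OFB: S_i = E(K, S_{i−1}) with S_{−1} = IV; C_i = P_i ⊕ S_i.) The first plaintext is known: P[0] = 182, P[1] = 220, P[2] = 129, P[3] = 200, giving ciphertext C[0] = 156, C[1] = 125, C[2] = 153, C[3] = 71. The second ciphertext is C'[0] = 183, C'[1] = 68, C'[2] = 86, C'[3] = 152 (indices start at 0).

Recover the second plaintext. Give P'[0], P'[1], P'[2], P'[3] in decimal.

P'[0] = 157, P'[1] = 229, P'[2] = 78, P'[3] = 23

In OFB with a reused IV, both messages share the same keystream S_i, so C_i ⊕ C'_i = P_i ⊕ P'_i and thus P'_i = P_i ⊕ C_i ⊕ C'_i.
P'[0]: 182 ⊕ 156 ⊕ 183 = 157.
P'[1]: 220 ⊕ 125 ⊕ 68 = 229.
P'[2]: 129 ⊕ 153 ⊕ 86 = 78.
P'[3]: 200 ⊕ 71 ⊕ 152 = 23.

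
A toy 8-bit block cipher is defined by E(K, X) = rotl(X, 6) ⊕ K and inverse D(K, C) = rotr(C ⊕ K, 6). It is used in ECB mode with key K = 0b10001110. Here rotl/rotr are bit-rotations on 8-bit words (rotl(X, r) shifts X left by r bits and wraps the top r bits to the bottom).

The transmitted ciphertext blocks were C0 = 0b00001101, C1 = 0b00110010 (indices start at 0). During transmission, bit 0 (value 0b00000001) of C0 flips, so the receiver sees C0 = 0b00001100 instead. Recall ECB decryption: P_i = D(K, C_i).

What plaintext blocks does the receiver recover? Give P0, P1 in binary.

Only C0 changed, to 0b00001100. In ECB, a change in C_i affects only P_i. Decrypting the received ciphertext:
P0: D(K, 0b00001100) = 0b00001010.
P1: D(K, 0b00110010) = 0b11110010.
Blocks that differ from the original plaintext: P0.

P0 = 0b00001010, P1 = 0b11110010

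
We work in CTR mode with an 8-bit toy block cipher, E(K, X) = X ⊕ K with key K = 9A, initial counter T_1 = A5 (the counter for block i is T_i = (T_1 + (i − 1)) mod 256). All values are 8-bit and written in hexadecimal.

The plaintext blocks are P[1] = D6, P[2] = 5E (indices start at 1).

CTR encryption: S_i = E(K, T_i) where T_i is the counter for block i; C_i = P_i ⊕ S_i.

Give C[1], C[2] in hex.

C[1] = E9, C[2] = 62

C[1]: T = A5, S = E(K, T) = 3F; D6 ⊕ 3F = E9.
C[2]: T = A6, S = E(K, T) = 3C; 5E ⊕ 3C = 62.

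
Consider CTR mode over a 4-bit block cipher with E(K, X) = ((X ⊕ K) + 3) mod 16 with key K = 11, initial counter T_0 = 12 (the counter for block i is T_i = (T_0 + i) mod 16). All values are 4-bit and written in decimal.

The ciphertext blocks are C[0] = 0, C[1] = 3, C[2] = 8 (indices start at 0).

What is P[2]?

CTR decryption: S_i = E(K, T_i) where T_i is the counter for block i; P_i = C_i ⊕ S_i.
P[2]: T = 14, S = E(K, T) = 8; 8 ⊕ 8 = 0.

P[2] = 0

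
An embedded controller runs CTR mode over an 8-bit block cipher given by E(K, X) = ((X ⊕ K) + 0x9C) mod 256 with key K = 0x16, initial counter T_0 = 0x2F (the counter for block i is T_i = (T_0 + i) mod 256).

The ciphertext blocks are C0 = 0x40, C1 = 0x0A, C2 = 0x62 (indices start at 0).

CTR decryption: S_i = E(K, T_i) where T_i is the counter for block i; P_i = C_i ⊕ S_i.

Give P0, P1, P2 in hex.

P0: T = 0x2F, S = E(K, T) = 0xD5; 0x40 ⊕ 0xD5 = 0x95.
P1: T = 0x30, S = E(K, T) = 0xC2; 0x0A ⊕ 0xC2 = 0xC8.
P2: T = 0x31, S = E(K, T) = 0xC3; 0x62 ⊕ 0xC3 = 0xA1.

P0 = 0x95, P1 = 0xC8, P2 = 0xA1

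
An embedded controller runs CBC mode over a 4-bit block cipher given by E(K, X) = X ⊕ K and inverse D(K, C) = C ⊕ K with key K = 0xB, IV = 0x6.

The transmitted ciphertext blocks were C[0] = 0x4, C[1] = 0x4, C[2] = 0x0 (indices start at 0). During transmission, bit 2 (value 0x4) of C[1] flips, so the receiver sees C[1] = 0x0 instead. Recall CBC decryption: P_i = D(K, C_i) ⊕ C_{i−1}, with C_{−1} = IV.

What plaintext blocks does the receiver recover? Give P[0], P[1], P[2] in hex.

Only C[1] changed, to 0x0. In CBC, a change in C_i garbles P_i and flips the same bit in P_{i+1}. Decrypting the received ciphertext:
P[0]: D(K, 0x4) = 0xF; 0xF ⊕ 0x6 = 0x9.
P[1]: D(K, 0x0) = 0xB; 0xB ⊕ 0x4 = 0xF.
P[2]: D(K, 0x0) = 0xB; 0xB ⊕ 0x0 = 0xB.
Blocks that differ from the original plaintext: P[1], P[2].

P[0] = 0x9, P[1] = 0xF, P[2] = 0xB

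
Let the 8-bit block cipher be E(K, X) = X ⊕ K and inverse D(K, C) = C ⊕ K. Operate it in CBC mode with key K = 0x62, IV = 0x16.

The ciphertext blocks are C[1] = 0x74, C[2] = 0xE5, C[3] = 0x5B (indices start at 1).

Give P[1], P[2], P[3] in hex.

CBC decryption: P_i = D(K, C_i) ⊕ C_{i−1}, with C_{0} = IV.
P[1]: D(K, 0x74) = 0x16; 0x16 ⊕ 0x16 = 0x00.
P[2]: D(K, 0xE5) = 0x87; 0x87 ⊕ 0x74 = 0xF3.
P[3]: D(K, 0x5B) = 0x39; 0x39 ⊕ 0xE5 = 0xDC.

P[1] = 0x00, P[2] = 0xF3, P[3] = 0xDC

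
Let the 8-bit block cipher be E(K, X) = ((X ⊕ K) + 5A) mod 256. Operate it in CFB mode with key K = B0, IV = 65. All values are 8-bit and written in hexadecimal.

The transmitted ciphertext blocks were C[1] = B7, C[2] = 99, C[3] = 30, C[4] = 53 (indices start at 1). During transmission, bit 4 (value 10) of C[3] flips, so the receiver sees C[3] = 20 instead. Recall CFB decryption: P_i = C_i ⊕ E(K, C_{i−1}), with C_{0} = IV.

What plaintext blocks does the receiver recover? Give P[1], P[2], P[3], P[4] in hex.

P[1] = 98, P[2] = F8, P[3] = A3, P[4] = B9

Only C[3] changed, to 20. In CFB, a change in C_i flips the same bit in P_i and garbles P_{i+1}. Decrypting the received ciphertext:
P[1]: E(K, 65) = 2F; B7 ⊕ 2F = 98.
P[2]: E(K, B7) = 61; 99 ⊕ 61 = F8.
P[3]: E(K, 99) = 83; 20 ⊕ 83 = A3.
P[4]: E(K, 20) = EA; 53 ⊕ EA = B9.
Blocks that differ from the original plaintext: P[3], P[4].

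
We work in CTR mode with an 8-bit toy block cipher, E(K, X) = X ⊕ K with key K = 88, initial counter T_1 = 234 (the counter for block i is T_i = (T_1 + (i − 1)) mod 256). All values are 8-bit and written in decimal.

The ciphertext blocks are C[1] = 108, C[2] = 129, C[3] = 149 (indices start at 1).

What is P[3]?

CTR decryption: S_i = E(K, T_i) where T_i is the counter for block i; P_i = C_i ⊕ S_i.
P[3]: T = 236, S = E(K, T) = 180; 149 ⊕ 180 = 33.

P[3] = 33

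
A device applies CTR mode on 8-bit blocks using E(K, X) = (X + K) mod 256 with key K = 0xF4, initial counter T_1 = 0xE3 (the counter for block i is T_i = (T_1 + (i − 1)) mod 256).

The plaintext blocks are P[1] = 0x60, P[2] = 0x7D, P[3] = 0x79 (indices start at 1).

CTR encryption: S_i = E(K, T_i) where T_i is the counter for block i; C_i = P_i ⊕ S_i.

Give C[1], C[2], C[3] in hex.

C[1]: T = 0xE3, S = E(K, T) = 0xD7; 0x60 ⊕ 0xD7 = 0xB7.
C[2]: T = 0xE4, S = E(K, T) = 0xD8; 0x7D ⊕ 0xD8 = 0xA5.
C[3]: T = 0xE5, S = E(K, T) = 0xD9; 0x79 ⊕ 0xD9 = 0xA0.

C[1] = 0xB7, C[2] = 0xA5, C[3] = 0xA0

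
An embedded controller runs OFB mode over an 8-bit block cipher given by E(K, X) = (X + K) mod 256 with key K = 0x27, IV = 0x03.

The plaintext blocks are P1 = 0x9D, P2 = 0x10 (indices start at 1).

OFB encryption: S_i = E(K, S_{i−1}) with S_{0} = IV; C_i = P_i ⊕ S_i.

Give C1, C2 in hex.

C1: S = E(K, 0x03) = 0x2A; 0x9D ⊕ 0x2A = 0xB7.
C2: S = E(K, 0x2A) = 0x51; 0x10 ⊕ 0x51 = 0x41.

C1 = 0xB7, C2 = 0x41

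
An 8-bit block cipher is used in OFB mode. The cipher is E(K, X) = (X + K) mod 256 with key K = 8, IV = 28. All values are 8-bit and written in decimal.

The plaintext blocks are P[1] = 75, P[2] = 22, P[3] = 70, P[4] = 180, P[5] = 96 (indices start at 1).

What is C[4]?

OFB encryption: S_i = E(K, S_{i−1}) with S_{0} = IV; C_i = P_i ⊕ S_i.
C[1]: S = E(K, 28) = 36; 75 ⊕ 36 = 111.
C[2]: S = E(K, 36) = 44; 22 ⊕ 44 = 58.
C[3]: S = E(K, 44) = 52; 70 ⊕ 52 = 114.
C[4]: S = E(K, 52) = 60; 180 ⊕ 60 = 136.

C[4] = 136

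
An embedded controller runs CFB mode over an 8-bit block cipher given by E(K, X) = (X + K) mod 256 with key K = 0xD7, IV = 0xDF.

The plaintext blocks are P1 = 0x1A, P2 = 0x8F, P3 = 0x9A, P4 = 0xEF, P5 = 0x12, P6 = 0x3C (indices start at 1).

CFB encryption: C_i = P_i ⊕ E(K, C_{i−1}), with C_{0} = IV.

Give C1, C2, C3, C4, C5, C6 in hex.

C1 = 0xAC, C2 = 0x0C, C3 = 0x79, C4 = 0xBF, C5 = 0x84, C6 = 0x67

C1: E(K, 0xDF) = 0xB6; 0x1A ⊕ 0xB6 = 0xAC.
C2: E(K, 0xAC) = 0x83; 0x8F ⊕ 0x83 = 0x0C.
C3: E(K, 0x0C) = 0xE3; 0x9A ⊕ 0xE3 = 0x79.
C4: E(K, 0x79) = 0x50; 0xEF ⊕ 0x50 = 0xBF.
C5: E(K, 0xBF) = 0x96; 0x12 ⊕ 0x96 = 0x84.
C6: E(K, 0x84) = 0x5B; 0x3C ⊕ 0x5B = 0x67.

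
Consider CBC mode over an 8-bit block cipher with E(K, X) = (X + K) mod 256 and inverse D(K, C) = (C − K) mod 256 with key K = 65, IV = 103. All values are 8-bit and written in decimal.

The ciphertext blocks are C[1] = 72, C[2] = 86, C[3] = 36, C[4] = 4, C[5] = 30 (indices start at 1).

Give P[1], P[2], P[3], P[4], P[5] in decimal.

CBC decryption: P_i = D(K, C_i) ⊕ C_{i−1}, with C_{0} = IV.
P[1]: D(K, 72) = 7; 7 ⊕ 103 = 96.
P[2]: D(K, 86) = 21; 21 ⊕ 72 = 93.
P[3]: D(K, 36) = 227; 227 ⊕ 86 = 181.
P[4]: D(K, 4) = 195; 195 ⊕ 36 = 231.
P[5]: D(K, 30) = 221; 221 ⊕ 4 = 217.

P[1] = 96, P[2] = 93, P[3] = 181, P[4] = 231, P[5] = 217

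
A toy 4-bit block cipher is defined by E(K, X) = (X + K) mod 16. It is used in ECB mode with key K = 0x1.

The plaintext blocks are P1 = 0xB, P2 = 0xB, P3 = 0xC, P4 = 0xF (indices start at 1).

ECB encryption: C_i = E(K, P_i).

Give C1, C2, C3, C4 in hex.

C1 = 0xC, C2 = 0xC, C3 = 0xD, C4 = 0x0

C1: E(K, 0xB) = 0xC.
C2: E(K, 0xB) = 0xC.
C3: E(K, 0xC) = 0xD.
C4: E(K, 0xF) = 0x0.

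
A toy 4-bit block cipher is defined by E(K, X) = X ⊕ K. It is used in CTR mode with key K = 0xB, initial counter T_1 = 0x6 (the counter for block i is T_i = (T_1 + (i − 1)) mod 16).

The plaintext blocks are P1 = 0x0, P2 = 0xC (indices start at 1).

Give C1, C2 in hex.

C1 = 0xD, C2 = 0x0

CTR encryption: S_i = E(K, T_i) where T_i is the counter for block i; C_i = P_i ⊕ S_i.
C1: T = 0x6, S = E(K, T) = 0xD; 0x0 ⊕ 0xD = 0xD.
C2: T = 0x7, S = E(K, T) = 0xC; 0xC ⊕ 0xC = 0x0.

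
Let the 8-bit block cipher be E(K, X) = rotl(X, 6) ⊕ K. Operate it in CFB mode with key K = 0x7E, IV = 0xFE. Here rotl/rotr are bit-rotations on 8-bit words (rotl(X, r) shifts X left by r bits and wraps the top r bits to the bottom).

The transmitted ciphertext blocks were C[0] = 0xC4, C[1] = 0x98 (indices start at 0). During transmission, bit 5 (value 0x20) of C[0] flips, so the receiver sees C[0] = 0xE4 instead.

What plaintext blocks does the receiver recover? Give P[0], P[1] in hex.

CFB decryption: P_i = C_i ⊕ E(K, C_{i−1}), with C_{−1} = IV.
Only C[0] changed, to 0xE4. In CFB, a change in C_i flips the same bit in P_i and garbles P_{i+1}. Decrypting the received ciphertext:
P[0]: E(K, 0xFE) = 0xC1; 0xE4 ⊕ 0xC1 = 0x25.
P[1]: E(K, 0xE4) = 0x47; 0x98 ⊕ 0x47 = 0xDF.
Blocks that differ from the original plaintext: P[0], P[1].

P[0] = 0x25, P[1] = 0xDF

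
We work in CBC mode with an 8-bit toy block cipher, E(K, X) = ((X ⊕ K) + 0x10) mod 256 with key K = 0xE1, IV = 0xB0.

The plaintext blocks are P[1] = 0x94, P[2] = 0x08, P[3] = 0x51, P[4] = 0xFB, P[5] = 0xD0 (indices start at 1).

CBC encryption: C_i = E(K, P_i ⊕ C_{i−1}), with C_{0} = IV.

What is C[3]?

C[1]: P[1] ⊕ 0xB0 = 0x24; E(K, 0x24) = 0xD5.
C[2]: P[2] ⊕ 0xD5 = 0xDD; E(K, 0xDD) = 0x4C.
C[3]: P[3] ⊕ 0x4C = 0x1D; E(K, 0x1D) = 0x0C.

C[3] = 0x0C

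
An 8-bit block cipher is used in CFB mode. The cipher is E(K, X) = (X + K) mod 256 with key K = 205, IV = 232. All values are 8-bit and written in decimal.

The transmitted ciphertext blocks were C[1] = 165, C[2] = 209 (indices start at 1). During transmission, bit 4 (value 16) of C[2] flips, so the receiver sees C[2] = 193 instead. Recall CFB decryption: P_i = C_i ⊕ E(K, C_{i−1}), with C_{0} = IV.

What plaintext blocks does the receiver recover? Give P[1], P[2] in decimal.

Only C[2] changed, to 193. In CFB, a change in C_i flips the same bit in P_i and garbles P_{i+1}. Decrypting the received ciphertext:
P[1]: E(K, 232) = 181; 165 ⊕ 181 = 16.
P[2]: E(K, 165) = 114; 193 ⊕ 114 = 179.
Blocks that differ from the original plaintext: P[2].

P[1] = 16, P[2] = 179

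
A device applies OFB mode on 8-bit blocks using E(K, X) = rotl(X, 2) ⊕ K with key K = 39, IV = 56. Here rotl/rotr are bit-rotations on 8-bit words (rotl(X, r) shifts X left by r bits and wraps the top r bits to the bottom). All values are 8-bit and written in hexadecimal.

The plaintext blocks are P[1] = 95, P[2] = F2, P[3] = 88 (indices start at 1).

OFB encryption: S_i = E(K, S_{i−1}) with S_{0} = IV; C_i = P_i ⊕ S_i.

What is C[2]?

C[1]: S = E(K, 56) = 60; 95 ⊕ 60 = F5.
C[2]: S = E(K, 60) = B8; F2 ⊕ B8 = 4A.

C[2] = 4A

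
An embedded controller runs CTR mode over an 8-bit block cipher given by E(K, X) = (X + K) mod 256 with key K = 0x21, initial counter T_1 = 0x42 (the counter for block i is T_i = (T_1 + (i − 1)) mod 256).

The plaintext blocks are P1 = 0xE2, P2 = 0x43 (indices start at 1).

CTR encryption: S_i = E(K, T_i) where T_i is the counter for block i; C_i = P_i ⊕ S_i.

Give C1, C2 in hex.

C1 = 0x81, C2 = 0x27

C1: T = 0x42, S = E(K, T) = 0x63; 0xE2 ⊕ 0x63 = 0x81.
C2: T = 0x43, S = E(K, T) = 0x64; 0x43 ⊕ 0x64 = 0x27.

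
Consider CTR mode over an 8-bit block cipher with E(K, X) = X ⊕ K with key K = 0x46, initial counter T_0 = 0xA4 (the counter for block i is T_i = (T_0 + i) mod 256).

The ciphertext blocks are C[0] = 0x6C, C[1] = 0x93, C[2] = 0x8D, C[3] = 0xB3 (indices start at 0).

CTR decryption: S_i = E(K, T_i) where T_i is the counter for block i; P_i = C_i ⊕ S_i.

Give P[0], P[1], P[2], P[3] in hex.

P[0] = 0x8E, P[1] = 0x70, P[2] = 0x6D, P[3] = 0x52

P[0]: T = 0xA4, S = E(K, T) = 0xE2; 0x6C ⊕ 0xE2 = 0x8E.
P[1]: T = 0xA5, S = E(K, T) = 0xE3; 0x93 ⊕ 0xE3 = 0x70.
P[2]: T = 0xA6, S = E(K, T) = 0xE0; 0x8D ⊕ 0xE0 = 0x6D.
P[3]: T = 0xA7, S = E(K, T) = 0xE1; 0xB3 ⊕ 0xE1 = 0x52.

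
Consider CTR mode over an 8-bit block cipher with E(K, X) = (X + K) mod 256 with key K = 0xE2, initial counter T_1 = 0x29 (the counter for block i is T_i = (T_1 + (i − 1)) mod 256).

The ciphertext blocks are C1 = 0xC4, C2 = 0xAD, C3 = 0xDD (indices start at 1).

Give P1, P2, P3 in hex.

CTR decryption: S_i = E(K, T_i) where T_i is the counter for block i; P_i = C_i ⊕ S_i.
P1: T = 0x29, S = E(K, T) = 0x0B; 0xC4 ⊕ 0x0B = 0xCF.
P2: T = 0x2A, S = E(K, T) = 0x0C; 0xAD ⊕ 0x0C = 0xA1.
P3: T = 0x2B, S = E(K, T) = 0x0D; 0xDD ⊕ 0x0D = 0xD0.

P1 = 0xCF, P2 = 0xA1, P3 = 0xD0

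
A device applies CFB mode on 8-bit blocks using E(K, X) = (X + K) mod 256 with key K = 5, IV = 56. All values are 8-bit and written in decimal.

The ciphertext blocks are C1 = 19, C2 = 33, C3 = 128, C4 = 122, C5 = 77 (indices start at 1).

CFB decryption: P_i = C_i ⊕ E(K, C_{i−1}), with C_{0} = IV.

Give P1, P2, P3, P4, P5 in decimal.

P1: E(K, 56) = 61; 19 ⊕ 61 = 46.
P2: E(K, 19) = 24; 33 ⊕ 24 = 57.
P3: E(K, 33) = 38; 128 ⊕ 38 = 166.
P4: E(K, 128) = 133; 122 ⊕ 133 = 255.
P5: E(K, 122) = 127; 77 ⊕ 127 = 50.

P1 = 46, P2 = 57, P3 = 166, P4 = 255, P5 = 50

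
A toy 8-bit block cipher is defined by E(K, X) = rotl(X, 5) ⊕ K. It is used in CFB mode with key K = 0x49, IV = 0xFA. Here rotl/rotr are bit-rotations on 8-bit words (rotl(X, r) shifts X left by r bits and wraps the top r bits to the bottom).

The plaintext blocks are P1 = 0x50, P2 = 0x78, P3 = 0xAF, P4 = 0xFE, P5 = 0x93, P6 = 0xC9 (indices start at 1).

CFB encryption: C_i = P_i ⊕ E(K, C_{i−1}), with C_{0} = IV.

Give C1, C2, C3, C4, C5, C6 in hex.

C1 = 0x46, C2 = 0xF9, C3 = 0xD9, C4 = 0x8C, C5 = 0x4B, C6 = 0xE9

C1: E(K, 0xFA) = 0x16; 0x50 ⊕ 0x16 = 0x46.
C2: E(K, 0x46) = 0x81; 0x78 ⊕ 0x81 = 0xF9.
C3: E(K, 0xF9) = 0x76; 0xAF ⊕ 0x76 = 0xD9.
C4: E(K, 0xD9) = 0x72; 0xFE ⊕ 0x72 = 0x8C.
C5: E(K, 0x8C) = 0xD8; 0x93 ⊕ 0xD8 = 0x4B.
C6: E(K, 0x4B) = 0x20; 0xC9 ⊕ 0x20 = 0xE9.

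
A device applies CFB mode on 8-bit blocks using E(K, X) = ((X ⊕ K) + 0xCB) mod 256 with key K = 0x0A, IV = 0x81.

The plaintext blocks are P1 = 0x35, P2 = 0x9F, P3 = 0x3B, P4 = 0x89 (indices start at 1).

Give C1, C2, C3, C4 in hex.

C1 = 0x63, C2 = 0xAB, C3 = 0x57, C4 = 0xA1

CFB encryption: C_i = P_i ⊕ E(K, C_{i−1}), with C_{0} = IV.
C1: E(K, 0x81) = 0x56; 0x35 ⊕ 0x56 = 0x63.
C2: E(K, 0x63) = 0x34; 0x9F ⊕ 0x34 = 0xAB.
C3: E(K, 0xAB) = 0x6C; 0x3B ⊕ 0x6C = 0x57.
C4: E(K, 0x57) = 0x28; 0x89 ⊕ 0x28 = 0xA1.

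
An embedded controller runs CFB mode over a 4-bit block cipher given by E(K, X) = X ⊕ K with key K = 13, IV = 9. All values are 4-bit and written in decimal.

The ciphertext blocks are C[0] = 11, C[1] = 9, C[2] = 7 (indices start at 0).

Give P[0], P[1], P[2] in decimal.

CFB decryption: P_i = C_i ⊕ E(K, C_{i−1}), with C_{−1} = IV.
P[0]: E(K, 9) = 4; 11 ⊕ 4 = 15.
P[1]: E(K, 11) = 6; 9 ⊕ 6 = 15.
P[2]: E(K, 9) = 4; 7 ⊕ 4 = 3.

P[0] = 15, P[1] = 15, P[2] = 3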